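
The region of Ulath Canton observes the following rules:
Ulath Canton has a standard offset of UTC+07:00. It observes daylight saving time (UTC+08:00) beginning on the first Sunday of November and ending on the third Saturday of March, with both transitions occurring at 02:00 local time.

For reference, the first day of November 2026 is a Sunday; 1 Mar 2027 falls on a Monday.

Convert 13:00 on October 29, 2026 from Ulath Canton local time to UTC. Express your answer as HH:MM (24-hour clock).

1 November 2026 is a Sunday, so the first Sunday is November 1.
1 March 2027 is a Monday, so the first Saturday is March 6 and the third is March 20.
Daylight saving runs 1 November 2026 – 20 March 2027; October 29, 2026 is outside that window, so Ulath Canton is on standard time at UTC+07:00.
13:00 local − 7h = 06:00 UTC.

06:00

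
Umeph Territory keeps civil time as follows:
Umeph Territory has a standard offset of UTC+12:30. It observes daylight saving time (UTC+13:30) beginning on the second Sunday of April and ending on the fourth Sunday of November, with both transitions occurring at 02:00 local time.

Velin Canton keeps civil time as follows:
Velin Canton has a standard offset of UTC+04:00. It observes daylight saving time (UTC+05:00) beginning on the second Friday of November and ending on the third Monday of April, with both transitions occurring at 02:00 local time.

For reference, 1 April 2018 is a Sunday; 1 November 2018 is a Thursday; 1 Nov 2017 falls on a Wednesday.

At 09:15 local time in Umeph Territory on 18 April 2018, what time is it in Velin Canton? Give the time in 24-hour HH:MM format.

1 April 2018 is a Sunday, so the first Sunday is April 1 and the second is April 8.
1 November 2018 is a Thursday, so the first Sunday is November 4 and the fourth is November 25.
18 April 2018 falls between 8 April and 25 November, so daylight saving is in effect and Umeph Territory is at UTC+13:30.
09:15 Umeph Territory − 13h30m = 19:45 UTC (rolling into the previous day, 17 April 2018).
1 November 2017 is a Wednesday, so the first Friday is November 3 and the second is November 10.
1 April 2018 is a Sunday, so the first Monday is April 2 and the third is April 16.
At the standard offset (UTC+04:00), 19:45 UTC + 4h = 23:45 Velin Canton standard time.
Daylight saving runs 10 November 2017 – 16 April 2018; the standard-time date in Velin Canton, 17 April 2018, is outside that window, so Velin Canton is on standard time at UTC+04:00.
19:45 UTC + 4h = 23:45 Velin Canton.

23:45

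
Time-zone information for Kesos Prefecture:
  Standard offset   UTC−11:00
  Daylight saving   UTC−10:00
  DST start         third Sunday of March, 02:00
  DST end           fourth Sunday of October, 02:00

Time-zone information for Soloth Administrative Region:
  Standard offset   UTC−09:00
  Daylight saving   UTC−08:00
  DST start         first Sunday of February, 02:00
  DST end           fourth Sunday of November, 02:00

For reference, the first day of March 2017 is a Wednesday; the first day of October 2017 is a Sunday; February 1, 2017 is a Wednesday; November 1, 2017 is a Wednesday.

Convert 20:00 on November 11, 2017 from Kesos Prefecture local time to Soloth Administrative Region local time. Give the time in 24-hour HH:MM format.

23:00

1 March 2017 is a Wednesday, so the first Sunday is March 5 and the third is March 19.
1 October 2017 is a Sunday, so the first Sunday is October 1 and the fourth is October 22.
Daylight saving runs 19 March – 22 October; November 11, 2017 is outside that window, so Kesos Prefecture is on standard time at UTC−11:00.
20:00 Kesos Prefecture + 11h = 07:00 UTC (rolling into the next day, 12 November 2017).
1 February 2017 is a Wednesday, so the first Sunday is February 5.
1 November 2017 is a Wednesday, so the first Sunday is November 5 and the fourth is November 26.
At the standard offset (UTC−09:00), 07:00 UTC − 9h = 22:00 Soloth Administrative Region standard time (rolling into the previous day, 11 November 2017).
The standard-time date in Soloth Administrative Region, November 11, 2017, lies within the daylight-saving period (5 February – 26 November), so Soloth Administrative Region is on daylight time, UTC−08:00.
07:00 UTC − 8h = 23:00 Soloth Administrative Region (rolling into the previous day, 11 November 2017).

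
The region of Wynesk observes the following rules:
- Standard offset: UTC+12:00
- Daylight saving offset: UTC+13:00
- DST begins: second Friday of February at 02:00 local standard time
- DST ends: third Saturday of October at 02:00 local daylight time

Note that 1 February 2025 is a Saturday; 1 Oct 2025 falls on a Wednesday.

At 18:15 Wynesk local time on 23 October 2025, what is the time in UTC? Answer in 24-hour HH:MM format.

06:15

1 February 2025 is a Saturday, so the first Friday is February 7 and the second is February 14.
1 October 2025 is a Wednesday, so the first Saturday is October 4 and the third is October 18.
23 October 2025 does not fall between 14 February and 18 October, so daylight saving is not in effect and Wynesk is at UTC+12:00.
18:15 local − 12h = 06:15 UTC.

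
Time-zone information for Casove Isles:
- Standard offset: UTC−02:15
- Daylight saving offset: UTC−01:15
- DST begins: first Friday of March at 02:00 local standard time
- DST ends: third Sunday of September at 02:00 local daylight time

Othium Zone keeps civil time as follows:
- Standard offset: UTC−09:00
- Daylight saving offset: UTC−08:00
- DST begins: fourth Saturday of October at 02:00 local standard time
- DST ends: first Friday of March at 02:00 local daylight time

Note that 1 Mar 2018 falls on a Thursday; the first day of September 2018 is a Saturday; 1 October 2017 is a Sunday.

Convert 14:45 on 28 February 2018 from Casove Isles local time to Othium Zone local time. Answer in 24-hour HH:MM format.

1 March 2018 is a Thursday, so the first Friday is March 2.
1 September 2018 is a Saturday, so the first Sunday is September 2 and the third is September 16.
Daylight saving runs 2 March – 16 September; 28 February 2018 is outside that window, so Casove Isles is on standard time at UTC−02:15.
14:45 Casove Isles + 2h15m = 17:00 UTC.
1 October 2017 is a Sunday, so the first Saturday is October 7 and the fourth is October 28.
1 March 2018 is a Thursday, so the first Friday is March 2.
At the standard offset (UTC−09:00), 17:00 UTC − 9h = 08:00 Othium Zone standard time.
The standard-time date in Othium Zone, 28 February 2018, lies within the daylight-saving period (28 October 2017 – 2 March 2018), so Othium Zone is on daylight time, UTC−08:00.
17:00 UTC − 8h = 09:00 Othium Zone.

09:00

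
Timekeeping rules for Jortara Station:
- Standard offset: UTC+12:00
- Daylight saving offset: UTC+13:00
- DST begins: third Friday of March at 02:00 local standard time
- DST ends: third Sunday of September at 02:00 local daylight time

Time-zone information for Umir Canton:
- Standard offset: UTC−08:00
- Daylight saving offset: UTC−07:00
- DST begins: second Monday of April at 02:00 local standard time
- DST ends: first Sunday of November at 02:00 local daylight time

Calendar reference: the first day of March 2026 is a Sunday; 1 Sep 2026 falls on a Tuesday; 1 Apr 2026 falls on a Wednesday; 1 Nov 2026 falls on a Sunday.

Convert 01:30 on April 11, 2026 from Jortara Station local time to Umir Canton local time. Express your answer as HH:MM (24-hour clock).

1 March 2026 is a Sunday, so the first Friday is March 6 and the third is March 20.
1 September 2026 is a Tuesday, so the first Sunday is September 6 and the third is September 20.
April 11, 2026 lies within the daylight-saving period (20 March – 20 September), so Jortara Station is on daylight time, UTC+13:00.
01:30 Jortara Station − 13h = 12:30 UTC (rolling into the previous day, 10 April 2026).
1 April 2026 is a Wednesday, so the first Monday is April 6 and the second is April 13.
1 November 2026 is a Sunday, so the first Sunday is November 1.
At the standard offset (UTC−08:00), 12:30 UTC − 8h = 04:30 Umir Canton standard time.
The standard-time date in Umir Canton, April 10, 2026, does not fall between 13 April and 1 November, so daylight saving is not in effect and Umir Canton is at UTC−08:00.
12:30 UTC − 8h = 04:30 Umir Canton.

04:30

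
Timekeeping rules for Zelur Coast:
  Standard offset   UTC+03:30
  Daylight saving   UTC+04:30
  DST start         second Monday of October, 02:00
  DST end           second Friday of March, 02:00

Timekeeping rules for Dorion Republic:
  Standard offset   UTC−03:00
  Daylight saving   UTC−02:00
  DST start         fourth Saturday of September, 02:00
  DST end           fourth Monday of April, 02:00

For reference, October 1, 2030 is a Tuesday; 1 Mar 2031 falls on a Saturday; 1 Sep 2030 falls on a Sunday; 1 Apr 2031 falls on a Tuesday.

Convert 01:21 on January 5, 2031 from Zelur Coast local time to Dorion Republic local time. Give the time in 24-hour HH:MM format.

1 October 2030 is a Tuesday, so the first Monday is October 7 and the second is October 14.
1 March 2031 is a Saturday, so the first Friday is March 7 and the second is March 14.
Daylight saving runs 14 October 2030 – 14 March 2031; January 5, 2031 is inside that window, so Zelur Coast is at UTC+04:30.
01:21 Zelur Coast − 4h30m = 20:51 UTC (rolling into the previous day, 4 January 2031).
1 September 2030 is a Sunday, so the first Saturday is September 7 and the fourth is September 28.
1 April 2031 is a Tuesday, so the first Monday is April 7 and the fourth is April 28.
At the standard offset (UTC−03:00), 20:51 UTC − 3h = 17:51 Dorion Republic standard time.
Daylight saving runs 28 September 2030 – 28 April 2031; the standard-time date in Dorion Republic, January 4, 2031, is inside that window, so Dorion Republic is at UTC−02:00.
20:51 UTC − 2h = 18:51 Dorion Republic.

18:51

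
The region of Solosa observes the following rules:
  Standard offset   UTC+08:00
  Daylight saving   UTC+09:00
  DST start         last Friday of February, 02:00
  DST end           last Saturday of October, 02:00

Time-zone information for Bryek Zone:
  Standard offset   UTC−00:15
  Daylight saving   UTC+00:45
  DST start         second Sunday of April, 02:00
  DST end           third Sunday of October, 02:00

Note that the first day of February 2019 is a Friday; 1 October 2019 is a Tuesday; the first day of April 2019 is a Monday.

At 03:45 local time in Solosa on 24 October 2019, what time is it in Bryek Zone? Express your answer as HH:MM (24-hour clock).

1 February 2019 is a Friday, so Fridays fall on 1, 8, 15, 22; the last is February 22.
1 October 2019 is a Tuesday, so Saturdays fall on 5, 12, 19, 26; the last is October 26.
24 October 2019 falls between 22 February and 26 October, so daylight saving is in effect and Solosa is at UTC+09:00.
03:45 Solosa − 9h = 18:45 UTC (rolling into the previous day, 23 October 2019).
1 April 2019 is a Monday, so the first Sunday is April 7 and the second is April 14.
1 October 2019 is a Tuesday, so the first Sunday is October 6 and the third is October 20.
At the standard offset (UTC−00:15), 18:45 UTC − 0h15m = 18:30 Bryek Zone standard time.
The standard-time date in Bryek Zone, 23 October 2019, does not fall between 14 April and 20 October, so daylight saving is not in effect and Bryek Zone is at UTC−00:15.
18:45 UTC − 0h15m = 18:30 Bryek Zone.

18:30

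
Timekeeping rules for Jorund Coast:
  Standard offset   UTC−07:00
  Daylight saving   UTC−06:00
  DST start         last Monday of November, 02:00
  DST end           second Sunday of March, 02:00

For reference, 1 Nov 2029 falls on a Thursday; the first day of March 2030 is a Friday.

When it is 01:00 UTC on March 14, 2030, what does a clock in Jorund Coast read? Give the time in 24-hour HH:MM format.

18:00

1 November 2029 is a Thursday, so Mondays fall on 5, 12, 19, 26; the last is November 26.
1 March 2030 is a Friday, so the first Sunday is March 3 and the second is March 10.
At the standard offset (UTC−07:00), 01:00 UTC − 7h = 18:00 Jorund Coast standard time (rolling into the previous day, 13 March 2030).
The standard-time date in Jorund Coast, March 13, 2030, does not fall between 26 November 2029 and 10 March 2030, so daylight saving is not in effect and Jorund Coast is at UTC−07:00.
01:00 UTC − 7h = 18:00 local (rolling into the previous day, 13 March 2030).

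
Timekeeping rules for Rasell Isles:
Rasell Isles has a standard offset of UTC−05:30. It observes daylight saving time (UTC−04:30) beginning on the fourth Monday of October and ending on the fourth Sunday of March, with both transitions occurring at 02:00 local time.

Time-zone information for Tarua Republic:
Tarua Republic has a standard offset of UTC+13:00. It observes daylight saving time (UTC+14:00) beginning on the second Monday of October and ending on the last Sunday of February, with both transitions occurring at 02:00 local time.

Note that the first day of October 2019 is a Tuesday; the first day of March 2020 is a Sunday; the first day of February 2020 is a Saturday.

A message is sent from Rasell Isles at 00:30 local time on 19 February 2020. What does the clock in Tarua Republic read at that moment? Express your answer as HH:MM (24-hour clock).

19:00

1 October 2019 is a Tuesday, so the first Monday is October 7 and the fourth is October 28.
1 March 2020 is a Sunday, so the first Sunday is March 1 and the fourth is March 22.
Daylight saving runs 28 October 2019 – 22 March 2020; 19 February 2020 is inside that window, so Rasell Isles is at UTC−04:30.
00:30 Rasell Isles + 4h30m = 05:00 UTC.
1 October 2019 is a Tuesday, so the first Monday is October 7 and the second is October 14.
1 February 2020 is a Saturday, so Sundays fall on 2, 9, 16, 23; the last is February 23.
At the standard offset (UTC+13:00), 05:00 UTC + 13h = 18:00 Tarua Republic standard time.
The standard-time date in Tarua Republic, 19 February 2020, lies within the daylight-saving period (14 October 2019 – 23 February 2020), so Tarua Republic is on daylight time, UTC+14:00.
05:00 UTC + 14h = 19:00 Tarua Republic.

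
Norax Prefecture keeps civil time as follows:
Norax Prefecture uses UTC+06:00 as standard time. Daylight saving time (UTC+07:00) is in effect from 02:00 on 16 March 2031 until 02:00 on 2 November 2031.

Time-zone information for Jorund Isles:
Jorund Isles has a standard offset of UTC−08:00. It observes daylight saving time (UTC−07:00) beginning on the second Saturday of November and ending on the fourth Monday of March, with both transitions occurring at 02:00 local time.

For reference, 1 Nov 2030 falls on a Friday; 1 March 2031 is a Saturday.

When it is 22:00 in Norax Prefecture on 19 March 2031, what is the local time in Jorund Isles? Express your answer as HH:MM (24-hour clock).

08:00

19 March 2031 falls between 16 March and 2 November, so daylight saving is in effect and Norax Prefecture is at UTC+07:00.
22:00 Norax Prefecture − 7h = 15:00 UTC.
1 November 2030 is a Friday, so the first Saturday is November 2 and the second is November 9.
1 March 2031 is a Saturday, so the first Monday is March 3 and the fourth is March 24.
At the standard offset (UTC−08:00), 15:00 UTC − 8h = 07:00 Jorund Isles standard time.
The standard-time date in Jorund Isles, 19 March 2031, lies within the daylight-saving period (9 November 2030 – 24 March 2031), so Jorund Isles is on daylight time, UTC−07:00.
15:00 UTC − 7h = 08:00 Jorund Isles.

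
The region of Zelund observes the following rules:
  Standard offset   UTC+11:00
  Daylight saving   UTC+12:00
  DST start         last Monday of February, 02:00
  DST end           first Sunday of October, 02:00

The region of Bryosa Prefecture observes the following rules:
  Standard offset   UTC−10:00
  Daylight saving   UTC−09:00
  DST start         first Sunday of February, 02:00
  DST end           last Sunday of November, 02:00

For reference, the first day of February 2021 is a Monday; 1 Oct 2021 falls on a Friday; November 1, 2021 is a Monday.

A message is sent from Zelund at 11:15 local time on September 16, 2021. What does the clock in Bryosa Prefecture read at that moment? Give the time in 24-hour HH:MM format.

1 February 2021 is a Monday, so Mondays fall on 1, 8, 15, 22; the last is February 22.
1 October 2021 is a Friday, so the first Sunday is October 3.
September 16, 2021 falls between 22 February and 3 October, so daylight saving is in effect and Zelund is at UTC+12:00.
11:15 Zelund − 12h = 23:15 UTC (rolling into the previous day, 15 September 2021).
1 February 2021 is a Monday, so the first Sunday is February 7.
1 November 2021 is a Monday, so Sundays fall on 7, 14, 21, 28; the last is November 28.
At the standard offset (UTC−10:00), 23:15 UTC − 10h = 13:15 Bryosa Prefecture standard time.
The standard-time date in Bryosa Prefecture, September 15, 2021, falls between 7 February and 28 November, so daylight saving is in effect and Bryosa Prefecture is at UTC−09:00.
23:15 UTC − 9h = 14:15 Bryosa Prefecture.

14:15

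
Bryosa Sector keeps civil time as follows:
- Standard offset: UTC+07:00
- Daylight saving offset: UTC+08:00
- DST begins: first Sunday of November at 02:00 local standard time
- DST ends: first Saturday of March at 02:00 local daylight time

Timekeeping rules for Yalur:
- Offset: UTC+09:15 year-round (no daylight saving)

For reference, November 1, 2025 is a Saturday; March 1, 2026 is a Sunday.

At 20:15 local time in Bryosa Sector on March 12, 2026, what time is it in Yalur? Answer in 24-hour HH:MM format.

1 November 2025 is a Saturday, so the first Sunday is November 2.
1 March 2026 is a Sunday, so the first Saturday is March 7.
Daylight saving runs 2 November 2025 – 7 March 2026; March 12, 2026 is outside that window, so Bryosa Sector is on standard time at UTC+07:00.
20:15 Bryosa Sector − 7h = 13:15 UTC.
Yalur stays on UTC+09:15 all year.
13:15 UTC + 9h15m = 22:30 Yalur.

22:30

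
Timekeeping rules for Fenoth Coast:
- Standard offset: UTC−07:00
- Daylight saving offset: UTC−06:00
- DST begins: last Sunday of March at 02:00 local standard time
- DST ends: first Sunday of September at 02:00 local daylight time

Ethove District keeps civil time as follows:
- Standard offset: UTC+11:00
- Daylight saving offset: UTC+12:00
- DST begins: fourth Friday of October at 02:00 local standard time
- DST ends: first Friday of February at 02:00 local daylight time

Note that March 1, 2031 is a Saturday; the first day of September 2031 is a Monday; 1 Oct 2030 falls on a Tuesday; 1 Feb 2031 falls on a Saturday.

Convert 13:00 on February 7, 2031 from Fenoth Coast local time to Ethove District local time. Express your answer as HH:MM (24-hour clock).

1 March 2031 is a Saturday, so Sundays fall on 2, 9, 16, 23, 30; the last is March 30.
1 September 2031 is a Monday, so the first Sunday is September 7.
Daylight saving runs 30 March – 7 September; February 7, 2031 is outside that window, so Fenoth Coast is on standard time at UTC−07:00.
13:00 Fenoth Coast + 7h = 20:00 UTC.
1 October 2030 is a Tuesday, so the first Friday is October 4 and the fourth is October 25.
1 February 2031 is a Saturday, so the first Friday is February 7.
At the standard offset (UTC+11:00), 20:00 UTC + 11h = 07:00 Ethove District standard time (rolling into the next day, 8 February 2031).
The standard-time date in Ethove District, February 8, 2031, is outside the daylight-saving period (25 October 2030 – 7 February 2031), so Ethove District is on standard time, UTC+11:00.
20:00 UTC + 11h = 07:00 Ethove District (rolling into the next day, 8 February 2031).

07:00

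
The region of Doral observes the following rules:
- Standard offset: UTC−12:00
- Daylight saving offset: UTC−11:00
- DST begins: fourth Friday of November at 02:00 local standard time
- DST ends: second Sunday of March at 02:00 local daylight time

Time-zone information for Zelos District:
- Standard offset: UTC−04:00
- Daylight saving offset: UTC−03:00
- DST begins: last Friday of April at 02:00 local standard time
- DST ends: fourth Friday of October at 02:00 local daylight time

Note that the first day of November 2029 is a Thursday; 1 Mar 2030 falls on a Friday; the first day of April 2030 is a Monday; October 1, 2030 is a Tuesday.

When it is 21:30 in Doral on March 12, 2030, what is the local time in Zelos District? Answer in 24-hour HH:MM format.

05:30

1 November 2029 is a Thursday, so the first Friday is November 2 and the fourth is November 23.
1 March 2030 is a Friday, so the first Sunday is March 3 and the second is March 10.
March 12, 2030 is outside the daylight-saving period (23 November 2029 – 10 March 2030), so Doral is on standard time, UTC−12:00.
21:30 Doral + 12h = 09:30 UTC (rolling into the next day, 13 March 2030).
1 April 2030 is a Monday, so Fridays fall on 5, 12, 19, 26; the last is April 26.
1 October 2030 is a Tuesday, so the first Friday is October 4 and the fourth is October 25.
At the standard offset (UTC−04:00), 09:30 UTC − 4h = 05:30 Zelos District standard time.
The standard-time date in Zelos District, March 13, 2030, is outside the daylight-saving period (26 April – 25 October), so Zelos District is on standard time, UTC−04:00.
09:30 UTC − 4h = 05:30 Zelos District.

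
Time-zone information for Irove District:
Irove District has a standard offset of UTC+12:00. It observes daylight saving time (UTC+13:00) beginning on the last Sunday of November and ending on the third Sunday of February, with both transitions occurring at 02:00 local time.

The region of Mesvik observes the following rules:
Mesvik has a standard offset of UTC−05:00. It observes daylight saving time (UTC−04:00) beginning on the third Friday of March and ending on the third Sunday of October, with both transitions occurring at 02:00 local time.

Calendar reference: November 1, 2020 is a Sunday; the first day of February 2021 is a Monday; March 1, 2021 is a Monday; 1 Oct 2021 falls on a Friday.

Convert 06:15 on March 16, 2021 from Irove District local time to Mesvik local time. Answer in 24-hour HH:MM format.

1 November 2020 is a Sunday, so Sundays fall on 1, 8, 15, 22, 29; the last is November 29.
1 February 2021 is a Monday, so the first Sunday is February 7 and the third is February 21.
Daylight saving runs 29 November 2020 – 21 February 2021; March 16, 2021 is outside that window, so Irove District is on standard time at UTC+12:00.
06:15 Irove District − 12h = 18:15 UTC (rolling into the previous day, 15 March 2021).
1 March 2021 is a Monday, so the first Friday is March 5 and the third is March 19.
1 October 2021 is a Friday, so the first Sunday is October 3 and the third is October 17.
At the standard offset (UTC−05:00), 18:15 UTC − 5h = 13:15 Mesvik standard time.
The standard-time date in Mesvik, March 15, 2021, is outside the daylight-saving period (19 March – 17 October), so Mesvik is on standard time, UTC−05:00.
18:15 UTC − 5h = 13:15 Mesvik.

13:15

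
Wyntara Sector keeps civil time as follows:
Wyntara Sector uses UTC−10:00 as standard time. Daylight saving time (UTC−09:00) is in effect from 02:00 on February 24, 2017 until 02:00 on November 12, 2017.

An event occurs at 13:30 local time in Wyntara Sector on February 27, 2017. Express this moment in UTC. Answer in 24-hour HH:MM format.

22:30

February 27, 2017 lies within the daylight-saving period (24 February – 12 November), so Wyntara Sector is on daylight time, UTC−09:00.
13:30 local + 9h = 22:30 UTC.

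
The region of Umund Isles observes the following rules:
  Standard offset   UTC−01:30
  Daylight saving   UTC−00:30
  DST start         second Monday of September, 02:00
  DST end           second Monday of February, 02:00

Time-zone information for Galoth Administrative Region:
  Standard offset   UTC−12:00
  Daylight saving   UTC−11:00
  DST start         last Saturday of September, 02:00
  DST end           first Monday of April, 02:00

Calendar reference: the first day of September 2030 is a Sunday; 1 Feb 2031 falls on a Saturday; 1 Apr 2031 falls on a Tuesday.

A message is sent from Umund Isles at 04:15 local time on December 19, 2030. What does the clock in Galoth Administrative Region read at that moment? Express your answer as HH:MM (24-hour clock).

17:45

1 September 2030 is a Sunday, so the first Monday is September 2 and the second is September 9.
1 February 2031 is a Saturday, so the first Monday is February 3 and the second is February 10.
Daylight saving runs 9 September 2030 – 10 February 2031; December 19, 2030 is inside that window, so Umund Isles is at UTC−00:30.
04:15 Umund Isles + 0h30m = 04:45 UTC.
1 September 2030 is a Sunday, so Saturdays fall on 7, 14, 21, 28; the last is September 28.
1 April 2031 is a Tuesday, so the first Monday is April 7.
At the standard offset (UTC−12:00), 04:45 UTC − 12h = 16:45 Galoth Administrative Region standard time (rolling into the previous day, 18 December 2030).
Daylight saving runs 28 September 2030 – 7 April 2031; the standard-time date in Galoth Administrative Region, December 18, 2030, is inside that window, so Galoth Administrative Region is at UTC−11:00.
04:45 UTC − 11h = 17:45 Galoth Administrative Region (rolling into the previous day, 18 December 2030).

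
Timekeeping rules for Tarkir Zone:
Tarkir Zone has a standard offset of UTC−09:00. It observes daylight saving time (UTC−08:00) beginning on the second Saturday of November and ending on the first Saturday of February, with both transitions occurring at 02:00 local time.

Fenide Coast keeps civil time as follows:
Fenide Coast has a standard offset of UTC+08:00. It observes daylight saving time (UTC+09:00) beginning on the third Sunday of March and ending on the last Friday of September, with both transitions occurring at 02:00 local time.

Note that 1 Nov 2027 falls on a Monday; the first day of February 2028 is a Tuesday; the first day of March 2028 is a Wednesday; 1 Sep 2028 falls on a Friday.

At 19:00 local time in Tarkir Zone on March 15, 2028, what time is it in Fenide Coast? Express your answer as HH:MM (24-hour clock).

12:00

1 November 2027 is a Monday, so the first Saturday is November 6 and the second is November 13.
1 February 2028 is a Tuesday, so the first Saturday is February 5.
Daylight saving runs 13 November 2027 – 5 February 2028; March 15, 2028 is outside that window, so Tarkir Zone is on standard time at UTC−09:00.
19:00 Tarkir Zone + 9h = 04:00 UTC (rolling into the next day, 16 March 2028).
1 March 2028 is a Wednesday, so the first Sunday is March 5 and the third is March 19.
1 September 2028 is a Friday, so Fridays fall on 1, 8, 15, 22, 29; the last is September 29.
At the standard offset (UTC+08:00), 04:00 UTC + 8h = 12:00 Fenide Coast standard time.
The standard-time date in Fenide Coast, March 16, 2028, does not fall between 19 March and 29 September, so daylight saving is not in effect and Fenide Coast is at UTC+08:00.
04:00 UTC + 8h = 12:00 Fenide Coast.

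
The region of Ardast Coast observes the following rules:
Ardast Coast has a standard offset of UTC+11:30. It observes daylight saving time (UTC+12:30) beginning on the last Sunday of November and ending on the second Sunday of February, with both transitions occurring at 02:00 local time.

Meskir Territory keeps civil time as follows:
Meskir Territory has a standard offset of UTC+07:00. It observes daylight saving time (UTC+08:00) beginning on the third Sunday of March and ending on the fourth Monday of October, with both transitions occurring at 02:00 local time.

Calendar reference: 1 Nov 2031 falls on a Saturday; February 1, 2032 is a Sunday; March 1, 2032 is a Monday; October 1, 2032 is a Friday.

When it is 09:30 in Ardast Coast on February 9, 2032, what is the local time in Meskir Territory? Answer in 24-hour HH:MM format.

1 November 2031 is a Saturday, so Sundays fall on 2, 9, 16, 23, 30; the last is November 30.
1 February 2032 is a Sunday, so the first Sunday is February 1 and the second is February 8.
February 9, 2032 is outside the daylight-saving period (30 November 2031 – 8 February 2032), so Ardast Coast is on standard time, UTC+11:30.
09:30 Ardast Coast − 11h30m = 22:00 UTC (rolling into the previous day, 8 February 2032).
1 March 2032 is a Monday, so the first Sunday is March 7 and the third is March 21.
1 October 2032 is a Friday, so the first Monday is October 4 and the fourth is October 25.
At the standard offset (UTC+07:00), 22:00 UTC + 7h = 05:00 Meskir Territory standard time (rolling into the next day, 9 February 2032).
The standard-time date in Meskir Territory, February 9, 2032, does not fall between 21 March and 25 October, so daylight saving is not in effect and Meskir Territory is at UTC+07:00.
22:00 UTC + 7h = 05:00 Meskir Territory (rolling into the next day, 9 February 2032).

05:00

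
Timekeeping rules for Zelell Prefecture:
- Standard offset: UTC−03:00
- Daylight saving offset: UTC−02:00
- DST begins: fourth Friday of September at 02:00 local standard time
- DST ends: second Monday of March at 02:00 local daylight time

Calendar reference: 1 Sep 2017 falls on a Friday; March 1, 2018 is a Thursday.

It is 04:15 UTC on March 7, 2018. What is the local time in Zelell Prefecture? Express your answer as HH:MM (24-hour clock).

02:15

1 September 2017 is a Friday, so the first Friday is September 1 and the fourth is September 22.
1 March 2018 is a Thursday, so the first Monday is March 5 and the second is March 12.
At the standard offset (UTC−03:00), 04:15 UTC − 3h = 01:15 Zelell Prefecture standard time.
The standard-time date in Zelell Prefecture, March 7, 2018, falls between 22 September 2017 and 12 March 2018, so daylight saving is in effect and Zelell Prefecture is at UTC−02:00.
04:15 UTC − 2h = 02:15 local.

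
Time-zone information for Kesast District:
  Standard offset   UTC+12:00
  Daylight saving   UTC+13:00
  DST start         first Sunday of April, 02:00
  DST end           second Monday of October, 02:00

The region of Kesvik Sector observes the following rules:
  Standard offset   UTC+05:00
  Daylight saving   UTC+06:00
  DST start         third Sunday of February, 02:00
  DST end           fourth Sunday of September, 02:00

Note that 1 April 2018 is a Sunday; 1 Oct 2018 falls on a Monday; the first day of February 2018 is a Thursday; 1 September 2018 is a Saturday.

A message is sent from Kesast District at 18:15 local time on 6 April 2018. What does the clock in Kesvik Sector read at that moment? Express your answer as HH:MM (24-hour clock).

11:15

1 April 2018 is a Sunday, so the first Sunday is April 1.
1 October 2018 is a Monday, so the first Monday is October 1 and the second is October 8.
6 April 2018 lies within the daylight-saving period (1 April – 8 October), so Kesast District is on daylight time, UTC+13:00.
18:15 Kesast District − 13h = 05:15 UTC.
1 February 2018 is a Thursday, so the first Sunday is February 4 and the third is February 18.
1 September 2018 is a Saturday, so the first Sunday is September 2 and the fourth is September 23.
At the standard offset (UTC+05:00), 05:15 UTC + 5h = 10:15 Kesvik Sector standard time.
Daylight saving runs 18 February – 23 September; the standard-time date in Kesvik Sector, 6 April 2018, is inside that window, so Kesvik Sector is at UTC+06:00.
05:15 UTC + 6h = 11:15 Kesvik Sector.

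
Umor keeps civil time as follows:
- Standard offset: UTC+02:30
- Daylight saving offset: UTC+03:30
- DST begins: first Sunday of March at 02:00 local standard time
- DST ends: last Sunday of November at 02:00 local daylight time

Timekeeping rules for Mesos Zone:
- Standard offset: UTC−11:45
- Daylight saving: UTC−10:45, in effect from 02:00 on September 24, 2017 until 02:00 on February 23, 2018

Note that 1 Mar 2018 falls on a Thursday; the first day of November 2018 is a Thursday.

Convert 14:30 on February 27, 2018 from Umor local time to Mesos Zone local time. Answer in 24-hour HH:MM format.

00:15

1 March 2018 is a Thursday, so the first Sunday is March 4.
1 November 2018 is a Thursday, so Sundays fall on 4, 11, 18, 25; the last is November 25.
February 27, 2018 does not fall between 4 March and 25 November, so daylight saving is not in effect and Umor is at UTC+02:30.
14:30 Umor − 2h30m = 12:00 UTC.
At the standard offset (UTC−11:45), 12:00 UTC − 11h45m = 00:15 Mesos Zone standard time.
The standard-time date in Mesos Zone, February 27, 2018, is outside the daylight-saving period (24 September 2017 – 23 February 2018), so Mesos Zone is on standard time, UTC−11:45.
12:00 UTC − 11h45m = 00:15 Mesos Zone.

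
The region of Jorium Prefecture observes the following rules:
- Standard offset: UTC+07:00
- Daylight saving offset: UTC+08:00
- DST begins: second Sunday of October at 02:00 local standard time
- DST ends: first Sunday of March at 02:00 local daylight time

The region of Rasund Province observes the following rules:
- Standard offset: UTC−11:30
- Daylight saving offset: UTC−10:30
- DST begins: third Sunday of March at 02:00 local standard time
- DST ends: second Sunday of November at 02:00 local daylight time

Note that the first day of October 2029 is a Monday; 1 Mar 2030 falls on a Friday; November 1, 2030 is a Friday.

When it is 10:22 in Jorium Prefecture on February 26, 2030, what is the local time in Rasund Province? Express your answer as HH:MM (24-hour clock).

14:52

1 October 2029 is a Monday, so the first Sunday is October 7 and the second is October 14.
1 March 2030 is a Friday, so the first Sunday is March 3.
February 26, 2030 falls between 14 October 2029 and 3 March 2030, so daylight saving is in effect and Jorium Prefecture is at UTC+08:00.
10:22 Jorium Prefecture − 8h = 02:22 UTC.
1 March 2030 is a Friday, so the first Sunday is March 3 and the third is March 17.
1 November 2030 is a Friday, so the first Sunday is November 3 and the second is November 10.
At the standard offset (UTC−11:30), 02:22 UTC − 11h30m = 14:52 Rasund Province standard time (rolling into the previous day, 25 February 2030).
Daylight saving runs 17 March – 10 November; the standard-time date in Rasund Province, February 25, 2030, is outside that window, so Rasund Province is on standard time at UTC−11:30.
02:22 UTC − 11h30m = 14:52 Rasund Province (rolling into the previous day, 25 February 2030).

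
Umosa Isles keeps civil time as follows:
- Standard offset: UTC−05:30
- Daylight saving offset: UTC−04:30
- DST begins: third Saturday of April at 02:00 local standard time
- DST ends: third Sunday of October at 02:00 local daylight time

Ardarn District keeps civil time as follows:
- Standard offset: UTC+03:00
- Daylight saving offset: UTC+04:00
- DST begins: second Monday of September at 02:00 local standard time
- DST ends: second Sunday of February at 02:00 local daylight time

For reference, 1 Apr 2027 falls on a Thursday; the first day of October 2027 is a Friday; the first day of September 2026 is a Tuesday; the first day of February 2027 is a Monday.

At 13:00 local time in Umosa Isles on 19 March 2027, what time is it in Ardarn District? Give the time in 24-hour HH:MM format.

1 April 2027 is a Thursday, so the first Saturday is April 3 and the third is April 17.
1 October 2027 is a Friday, so the first Sunday is October 3 and the third is October 17.
19 March 2027 is outside the daylight-saving period (17 April – 17 October), so Umosa Isles is on standard time, UTC−05:30.
13:00 Umosa Isles + 5h30m = 18:30 UTC.
1 September 2026 is a Tuesday, so the first Monday is September 7 and the second is September 14.
1 February 2027 is a Monday, so the first Sunday is February 7 and the second is February 14.
At the standard offset (UTC+03:00), 18:30 UTC + 3h = 21:30 Ardarn District standard time.
Daylight saving runs 14 September 2026 – 14 February 2027; the standard-time date in Ardarn District, 19 March 2027, is outside that window, so Ardarn District is on standard time at UTC+03:00.
18:30 UTC + 3h = 21:30 Ardarn District.

21:30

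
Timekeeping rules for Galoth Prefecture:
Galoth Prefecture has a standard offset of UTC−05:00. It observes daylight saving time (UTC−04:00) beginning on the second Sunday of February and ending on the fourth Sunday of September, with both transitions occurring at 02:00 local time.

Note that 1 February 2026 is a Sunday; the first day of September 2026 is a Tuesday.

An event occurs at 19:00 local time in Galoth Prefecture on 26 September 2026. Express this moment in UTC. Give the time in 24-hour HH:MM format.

1 February 2026 is a Sunday, so the first Sunday is February 1 and the second is February 8.
1 September 2026 is a Tuesday, so the first Sunday is September 6 and the fourth is September 27.
26 September 2026 falls between 8 February and 27 September, so daylight saving is in effect and Galoth Prefecture is at UTC−04:00.
19:00 local + 4h = 23:00 UTC.

23:00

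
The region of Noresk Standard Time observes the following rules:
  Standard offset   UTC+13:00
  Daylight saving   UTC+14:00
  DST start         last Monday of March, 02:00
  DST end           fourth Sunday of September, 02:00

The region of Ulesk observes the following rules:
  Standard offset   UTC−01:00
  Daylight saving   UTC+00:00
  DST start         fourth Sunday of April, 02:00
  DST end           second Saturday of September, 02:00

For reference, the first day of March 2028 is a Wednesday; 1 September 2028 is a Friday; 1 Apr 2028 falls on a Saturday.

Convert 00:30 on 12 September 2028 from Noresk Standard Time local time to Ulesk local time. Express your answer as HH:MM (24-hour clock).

09:30

1 March 2028 is a Wednesday, so Mondays fall on 6, 13, 20, 27; the last is March 27.
1 September 2028 is a Friday, so the first Sunday is September 3 and the fourth is September 24.
Daylight saving runs 27 March – 24 September; 12 September 2028 is inside that window, so Noresk Standard Time is at UTC+14:00.
00:30 Noresk Standard Time − 14h = 10:30 UTC (rolling into the previous day, 11 September 2028).
1 April 2028 is a Saturday, so the first Sunday is April 2 and the fourth is April 23.
1 September 2028 is a Friday, so the first Saturday is September 2 and the second is September 9.
At the standard offset (UTC−01:00), 10:30 UTC − 1h = 09:30 Ulesk standard time.
The standard-time date in Ulesk, 11 September 2028, is outside the daylight-saving period (23 April – 9 September), so Ulesk is on standard time, UTC−01:00.
10:30 UTC − 1h = 09:30 Ulesk.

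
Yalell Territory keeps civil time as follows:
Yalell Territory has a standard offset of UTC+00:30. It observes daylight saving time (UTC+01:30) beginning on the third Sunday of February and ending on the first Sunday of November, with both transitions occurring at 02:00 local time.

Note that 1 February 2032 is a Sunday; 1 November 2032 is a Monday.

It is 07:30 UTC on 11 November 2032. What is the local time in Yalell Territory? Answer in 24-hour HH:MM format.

1 February 2032 is a Sunday, so the first Sunday is February 1 and the third is February 15.
1 November 2032 is a Monday, so the first Sunday is November 7.
At the standard offset (UTC+00:30), 07:30 UTC + 0h30m = 08:00 Yalell Territory standard time.
The standard-time date in Yalell Territory, 11 November 2032, does not fall between 15 February and 7 November, so daylight saving is not in effect and Yalell Territory is at UTC+00:30.
07:30 UTC + 0h30m = 08:00 local.

08:00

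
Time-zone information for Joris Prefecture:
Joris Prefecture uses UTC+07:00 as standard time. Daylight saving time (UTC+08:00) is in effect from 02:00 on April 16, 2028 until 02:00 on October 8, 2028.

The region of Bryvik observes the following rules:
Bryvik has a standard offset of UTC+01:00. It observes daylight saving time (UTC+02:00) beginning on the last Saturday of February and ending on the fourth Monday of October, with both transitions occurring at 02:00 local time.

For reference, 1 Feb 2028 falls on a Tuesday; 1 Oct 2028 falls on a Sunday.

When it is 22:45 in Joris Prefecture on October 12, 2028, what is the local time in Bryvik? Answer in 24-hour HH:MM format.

Daylight saving runs 16 April – 8 October; October 12, 2028 is outside that window, so Joris Prefecture is on standard time at UTC+07:00.
22:45 Joris Prefecture − 7h = 15:45 UTC.
1 February 2028 is a Tuesday, so Saturdays fall on 5, 12, 19, 26; the last is February 26.
1 October 2028 is a Sunday, so the first Monday is October 2 and the fourth is October 23.
At the standard offset (UTC+01:00), 15:45 UTC + 1h = 16:45 Bryvik standard time.
The standard-time date in Bryvik, October 12, 2028, lies within the daylight-saving period (26 February – 23 October), so Bryvik is on daylight time, UTC+02:00.
15:45 UTC + 2h = 17:45 Bryvik.

17:45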